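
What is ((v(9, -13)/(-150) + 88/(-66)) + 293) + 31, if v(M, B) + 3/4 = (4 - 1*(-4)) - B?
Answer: 193519/600 ≈ 322.53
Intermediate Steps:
v(M, B) = 29/4 - B (v(M, B) = -3/4 + ((4 - 1*(-4)) - B) = -3/4 + ((4 + 4) - B) = -3/4 + (8 - B) = 29/4 - B)
((v(9, -13)/(-150) + 88/(-66)) + 293) + 31 = (((29/4 - 1*(-13))/(-150) + 88/(-66)) + 293) + 31 = (((29/4 + 13)*(-1/150) + 88*(-1/66)) + 293) + 31 = (((81/4)*(-1/150) - 4/3) + 293) + 31 = ((-27/200 - 4/3) + 293) + 31 = (-881/600 + 293) + 31 = 174919/600 + 31 = 193519/600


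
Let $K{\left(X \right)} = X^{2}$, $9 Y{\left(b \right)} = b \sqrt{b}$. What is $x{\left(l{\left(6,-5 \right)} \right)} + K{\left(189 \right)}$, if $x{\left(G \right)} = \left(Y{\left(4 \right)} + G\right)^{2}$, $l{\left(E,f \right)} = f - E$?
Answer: $\frac{2901682}{81} \approx 35823.0$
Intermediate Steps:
$Y{\left(b \right)} = \frac{b^{\frac{3}{2}}}{9}$ ($Y{\left(b \right)} = \frac{b \sqrt{b}}{9} = \frac{b^{\frac{3}{2}}}{9}$)
$x{\left(G \right)} = \left(\frac{8}{9} + G\right)^{2}$ ($x{\left(G \right)} = \left(\frac{4^{\frac{3}{2}}}{9} + G\right)^{2} = \left(\frac{1}{9} \cdot 8 + G\right)^{2} = \left(\frac{8}{9} + G\right)^{2}$)
$x{\left(l{\left(6,-5 \right)} \right)} + K{\left(189 \right)} = \frac{\left(8 + 9 \left(-5 - 6\right)\right)^{2}}{81} + 189^{2} = \frac{\left(8 + 9 \left(-5 - 6\right)\right)^{2}}{81} + 35721 = \frac{\left(8 + 9 \left(-11\right)\right)^{2}}{81} + 35721 = \frac{\left(8 - 99\right)^{2}}{81} + 35721 = \frac{\left(-91\right)^{2}}{81} + 35721 = \frac{1}{81} \cdot 8281 + 35721 = \frac{8281}{81} + 35721 = \frac{2901682}{81}$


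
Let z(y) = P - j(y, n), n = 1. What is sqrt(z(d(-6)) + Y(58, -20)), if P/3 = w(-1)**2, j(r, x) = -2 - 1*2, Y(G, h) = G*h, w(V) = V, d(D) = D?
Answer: I*sqrt(1153) ≈ 33.956*I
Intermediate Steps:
j(r, x) = -4 (j(r, x) = -2 - 2 = -4)
P = 3 (P = 3*(-1)**2 = 3*1 = 3)
z(y) = 7 (z(y) = 3 - 1*(-4) = 3 + 4 = 7)
sqrt(z(d(-6)) + Y(58, -20)) = sqrt(7 + 58*(-20)) = sqrt(7 - 1160) = sqrt(-1153) = I*sqrt(1153)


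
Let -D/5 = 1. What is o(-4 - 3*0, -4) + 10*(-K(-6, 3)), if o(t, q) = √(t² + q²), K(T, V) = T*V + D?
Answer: 230 + 4*√2 ≈ 235.66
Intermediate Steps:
D = -5 (D = -5*1 = -5)
K(T, V) = -5 + T*V (K(T, V) = T*V - 5 = -5 + T*V)
o(t, q) = √(q² + t²)
o(-4 - 3*0, -4) + 10*(-K(-6, 3)) = √((-4)² + (-4 - 3*0)²) + 10*(-(-5 - 6*3)) = √(16 + (-4 + 0)²) + 10*(-(-5 - 18)) = √(16 + (-4)²) + 10*(-1*(-23)) = √(16 + 16) + 10*23 = √32 + 230 = 4*√2 + 230 = 230 + 4*√2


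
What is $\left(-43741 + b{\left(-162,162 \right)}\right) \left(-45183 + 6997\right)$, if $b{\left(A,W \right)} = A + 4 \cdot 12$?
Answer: $1674647030$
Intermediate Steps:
$b{\left(A,W \right)} = 48 + A$ ($b{\left(A,W \right)} = A + 48 = 48 + A$)
$\left(-43741 + b{\left(-162,162 \right)}\right) \left(-45183 + 6997\right) = \left(-43741 + \left(48 - 162\right)\right) \left(-45183 + 6997\right) = \left(-43741 - 114\right) \left(-38186\right) = \left(-43855\right) \left(-38186\right) = 1674647030$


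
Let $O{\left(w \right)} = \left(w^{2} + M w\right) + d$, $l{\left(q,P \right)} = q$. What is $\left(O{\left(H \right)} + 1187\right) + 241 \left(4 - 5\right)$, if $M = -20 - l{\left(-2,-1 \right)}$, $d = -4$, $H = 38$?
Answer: $1702$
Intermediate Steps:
$M = -18$ ($M = -20 - -2 = -20 + 2 = -18$)
$O{\left(w \right)} = -4 + w^{2} - 18 w$ ($O{\left(w \right)} = \left(w^{2} - 18 w\right) - 4 = -4 + w^{2} - 18 w$)
$\left(O{\left(H \right)} + 1187\right) + 241 \left(4 - 5\right) = \left(\left(-4 + 38^{2} - 684\right) + 1187\right) + 241 \left(4 - 5\right) = \left(\left(-4 + 1444 - 684\right) + 1187\right) + 241 \left(-1\right) = \left(756 + 1187\right) - 241 = 1943 - 241 = 1702$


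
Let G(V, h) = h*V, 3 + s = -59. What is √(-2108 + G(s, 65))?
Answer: 3*I*√682 ≈ 78.345*I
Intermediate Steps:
s = -62 (s = -3 - 59 = -62)
G(V, h) = V*h
√(-2108 + G(s, 65)) = √(-2108 - 62*65) = √(-2108 - 4030) = √(-6138) = 3*I*√682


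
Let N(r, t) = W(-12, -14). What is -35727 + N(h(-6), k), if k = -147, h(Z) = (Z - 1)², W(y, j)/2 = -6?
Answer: -35739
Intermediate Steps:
W(y, j) = -12 (W(y, j) = 2*(-6) = -12)
h(Z) = (-1 + Z)²
N(r, t) = -12
-35727 + N(h(-6), k) = -35727 - 12 = -35739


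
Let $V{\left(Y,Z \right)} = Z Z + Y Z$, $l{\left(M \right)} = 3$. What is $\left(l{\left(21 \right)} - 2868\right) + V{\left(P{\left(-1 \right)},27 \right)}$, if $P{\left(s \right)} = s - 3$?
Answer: $-2244$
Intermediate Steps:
$P{\left(s \right)} = -3 + s$
$V{\left(Y,Z \right)} = Z^{2} + Y Z$
$\left(l{\left(21 \right)} - 2868\right) + V{\left(P{\left(-1 \right)},27 \right)} = \left(3 - 2868\right) + 27 \left(\left(-3 - 1\right) + 27\right) = -2865 + 27 \left(-4 + 27\right) = -2865 + 27 \cdot 23 = -2865 + 621 = -2244$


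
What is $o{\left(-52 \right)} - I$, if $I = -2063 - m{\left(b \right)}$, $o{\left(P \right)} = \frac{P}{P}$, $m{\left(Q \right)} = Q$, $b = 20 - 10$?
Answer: $2074$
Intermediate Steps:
$b = 10$
$o{\left(P \right)} = 1$
$I = -2073$ ($I = -2063 - 10 = -2073$)
$o{\left(-52 \right)} - I = 1 - -2073 = 1 + 2073 = 2074$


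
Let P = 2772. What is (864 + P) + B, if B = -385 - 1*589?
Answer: 2662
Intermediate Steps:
B = -974 (B = -385 - 589 = -974)
(864 + P) + B = (864 + 2772) - 974 = 3636 - 974 = 2662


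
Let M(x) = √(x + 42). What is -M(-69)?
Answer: -3*I*√3 ≈ -5.1962*I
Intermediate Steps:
M(x) = √(42 + x)
-M(-69) = -√(42 - 69) = -√(-27) = -3*I*√3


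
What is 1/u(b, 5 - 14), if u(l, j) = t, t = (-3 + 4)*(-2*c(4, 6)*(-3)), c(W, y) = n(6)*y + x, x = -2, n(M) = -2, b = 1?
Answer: -1/84 ≈ -0.011905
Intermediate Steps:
c(W, y) = -2 - 2*y (c(W, y) = -2*y - 2 = -2 - 2*y)
t = -84 (t = (-3 + 4)*(-2*(-2 - 2*6)*(-3)) = 1*(-2*(-2 - 12)*(-3)) = 1*(-2*(-14)*(-3)) = 1*(28*(-3)) = 1*(-84) = -84)
u(l, j) = -84
1/u(b, 5 - 14) = 1/(-84) = -1/84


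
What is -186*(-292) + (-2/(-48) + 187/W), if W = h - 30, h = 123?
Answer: 13469885/248 ≈ 54314.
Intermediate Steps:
W = 93 (W = 123 - 30 = 93)
-186*(-292) + (-2/(-48) + 187/W) = -186*(-292) + (-2/(-48) + 187/93) = 54312 + (-2*(-1/48) + 187*(1/93)) = 54312 + (1/24 + 187/93) = 54312 + 509/248 = 13469885/248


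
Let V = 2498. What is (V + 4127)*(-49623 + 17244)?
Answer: -214510875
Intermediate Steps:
(V + 4127)*(-49623 + 17244) = (2498 + 4127)*(-49623 + 17244) = 6625*(-32379) = -214510875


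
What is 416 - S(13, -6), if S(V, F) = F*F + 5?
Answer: 375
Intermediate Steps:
S(V, F) = 5 + F**2 (S(V, F) = F**2 + 5 = 5 + F**2)
416 - S(13, -6) = 416 - (5 + (-6)**2) = 416 - (5 + 36) = 416 - 1*41 = 416 - 41 = 375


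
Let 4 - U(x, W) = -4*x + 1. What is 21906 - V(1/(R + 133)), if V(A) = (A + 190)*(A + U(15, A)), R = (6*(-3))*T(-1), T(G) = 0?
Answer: 175724254/17689 ≈ 9934.1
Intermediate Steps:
U(x, W) = 3 + 4*x (U(x, W) = 4 - (-4*x + 1) = 4 - (1 - 4*x) = 4 + (-1 + 4*x) = 3 + 4*x)
R = 0 (R = (6*(-3))*0 = -18*0 = 0)
V(A) = (63 + A)*(190 + A) (V(A) = (A + 190)*(A + (3 + 4*15)) = (190 + A)*(A + (3 + 60)) = (190 + A)*(A + 63) = (190 + A)*(63 + A) = (63 + A)*(190 + A))
21906 - V(1/(R + 133)) = 21906 - (11970 + (1/(0 + 133))² + 253/(0 + 133)) = 21906 - (11970 + (1/133)² + 253/133) = 21906 - (11970 + (1/133)² + 253*(1/133)) = 21906 - (11970 + 1/17689 + 253/133) = 21906 - 1*211770980/17689 = 21906 - 211770980/17689 = 175724254/17689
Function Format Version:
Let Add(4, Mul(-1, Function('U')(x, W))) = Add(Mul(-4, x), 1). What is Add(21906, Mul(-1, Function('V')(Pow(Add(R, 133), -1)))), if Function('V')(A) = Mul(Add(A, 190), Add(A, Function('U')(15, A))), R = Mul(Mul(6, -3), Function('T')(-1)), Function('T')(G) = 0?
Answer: Rational(175724254, 17689) ≈ 9934.1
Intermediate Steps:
Function('U')(x, W) = Add(3, Mul(4, x)) (Function('U')(x, W) = Add(4, Mul(-1, Add(Mul(-4, x), 1))) = Add(4, Mul(-1, Add(1, Mul(-4, x)))) = Add(4, Add(-1, Mul(4, x))) = Add(3, Mul(4, x)))
R = 0 (R = Mul(Mul(6, -3), 0) = Mul(-18, 0) = 0)
Function('V')(A) = Mul(Add(63, A), Add(190, A)) (Function('V')(A) = Mul(Add(A, 190), Add(A, Add(3, Mul(4, 15)))) = Mul(Add(190, A), Add(A, Add(3, 60))) = Mul(Add(190, A), Add(A, 63)) = Mul(Add(190, A), Add(63, A)) = Mul(Add(63, A), Add(190, A)))
Add(21906, Mul(-1, Function('V')(Pow(Add(R, 133), -1)))) = Add(21906, Mul(-1, Add(11970, Pow(Pow(Add(0, 133), -1), 2), Mul(253, Pow(Add(0, 133), -1))))) = Add(21906, Mul(-1, Add(11970, Pow(Pow(133, -1), 2), Mul(253, Pow(133, -1))))) = Add(21906, Mul(-1, Add(11970, Pow(Rational(1, 133), 2), Mul(253, Rational(1, 133))))) = Add(21906, Mul(-1, Add(11970, Rational(1, 17689), Rational(253, 133)))) = Add(21906, Mul(-1, Rational(211770980, 17689))) = Add(21906, Rational(-211770980, 17689)) = Rational(175724254, 17689)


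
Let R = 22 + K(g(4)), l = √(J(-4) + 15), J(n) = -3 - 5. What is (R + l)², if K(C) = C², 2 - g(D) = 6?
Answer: (38 + √7)² ≈ 1652.1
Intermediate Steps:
g(D) = -4 (g(D) = 2 - 1*6 = 2 - 6 = -4)
J(n) = -8
l = √7 (l = √(-8 + 15) = √7 ≈ 2.6458)
R = 38 (R = 22 + (-4)² = 22 + 16 = 38)
(R + l)² = (38 + √7)²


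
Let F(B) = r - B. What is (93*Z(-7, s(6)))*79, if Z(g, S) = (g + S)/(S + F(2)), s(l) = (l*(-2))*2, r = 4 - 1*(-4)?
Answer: 75919/6 ≈ 12653.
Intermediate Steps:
r = 8 (r = 4 + 4 = 8)
F(B) = 8 - B
s(l) = -4*l (s(l) = -2*l*2 = -4*l)
Z(g, S) = (S + g)/(6 + S) (Z(g, S) = (g + S)/(S + (8 - 1*2)) = (S + g)/(S + (8 - 2)) = (S + g)/(S + 6) = (S + g)/(6 + S))
(93*Z(-7, s(6)))*79 = (93*((-4*6 - 7)/(6 - 4*6)))*79 = (93*((-24 - 7)/(6 - 24)))*79 = (93*(-31/(-18)))*79 = (93*(-1/18*(-31)))*79 = (93*(31/18))*79 = (961/6)*79 = 75919/6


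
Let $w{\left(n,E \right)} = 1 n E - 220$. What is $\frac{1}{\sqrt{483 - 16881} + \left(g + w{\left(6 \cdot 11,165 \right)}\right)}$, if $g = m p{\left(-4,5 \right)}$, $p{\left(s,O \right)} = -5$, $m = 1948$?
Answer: $\frac{155}{146883} - \frac{i \sqrt{1822}}{293766} \approx 0.0010553 - 0.0001453 i$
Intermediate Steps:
$w{\left(n,E \right)} = -220 + E n$ ($w{\left(n,E \right)} = n E - 220 = E n - 220 = -220 + E n$)
$g = -9740$ ($g = 1948 \left(-5\right) = -9740$)
$\frac{1}{\sqrt{483 - 16881} + \left(g + w{\left(6 \cdot 11,165 \right)}\right)} = \frac{1}{\sqrt{483 - 16881} - \left(9960 - 990 \cdot 11\right)} = \frac{1}{\sqrt{-16398} + \left(-9740 + \left(-220 + 165 \cdot 66\right)\right)} = \frac{1}{3 i \sqrt{1822} + \left(-9740 + \left(-220 + 10890\right)\right)} = \frac{1}{3 i \sqrt{1822} + \left(-9740 + 10670\right)} = \frac{1}{3 i \sqrt{1822} + 930} = \frac{1}{930 + 3 i \sqrt{1822}}$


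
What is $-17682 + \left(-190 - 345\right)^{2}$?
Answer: $268543$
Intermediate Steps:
$-17682 + \left(-190 - 345\right)^{2} = -17682 + \left(-535\right)^{2} = -17682 + 286225 = 268543$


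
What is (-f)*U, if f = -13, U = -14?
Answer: -182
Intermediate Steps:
(-f)*U = -1*(-13)*(-14) = 13*(-14) = -182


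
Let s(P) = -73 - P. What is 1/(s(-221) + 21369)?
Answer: 1/21517 ≈ 4.6475e-5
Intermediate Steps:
1/(s(-221) + 21369) = 1/((-73 - 1*(-221)) + 21369) = 1/((-73 + 221) + 21369) = 1/(148 + 21369) = 1/21517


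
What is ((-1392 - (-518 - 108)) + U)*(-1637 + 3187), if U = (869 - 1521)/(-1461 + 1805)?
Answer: -51180225/43 ≈ -1.1902e+6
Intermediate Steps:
U = -163/86 (U = -652/344 = -652*1/344 = -163/86 ≈ -1.8953)
((-1392 - (-518 - 108)) + U)*(-1637 + 3187) = ((-1392 - (-518 - 108)) - 163/86)*(-1637 + 3187) = ((-1392 - 1*(-626)) - 163/86)*1550 = ((-1392 + 626) - 163/86)*1550 = (-766 - 163/86)*1550 = -66039/86*1550 = -51180225/43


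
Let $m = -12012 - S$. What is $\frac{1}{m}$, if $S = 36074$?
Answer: $- \frac{1}{48086} \approx -2.0796 \cdot 10^{-5}$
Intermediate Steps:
$m = -48086$ ($m = -12012 - 36074 = -48086$)
$\frac{1}{m} = \frac{1}{-48086} = - \frac{1}{48086}$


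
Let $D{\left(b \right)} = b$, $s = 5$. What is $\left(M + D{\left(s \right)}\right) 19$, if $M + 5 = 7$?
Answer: $133$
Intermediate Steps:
$M = 2$ ($M = -5 + 7 = 2$)
$\left(M + D{\left(s \right)}\right) 19 = \left(2 + 5\right) 19 = 7 \cdot 19 = 133$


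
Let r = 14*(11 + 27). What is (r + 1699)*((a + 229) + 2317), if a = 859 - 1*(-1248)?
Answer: 10380843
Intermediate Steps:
a = 2107 (a = 859 + 1248 = 2107)
r = 532 (r = 14*38 = 532)
(r + 1699)*((a + 229) + 2317) = (532 + 1699)*((2107 + 229) + 2317) = 2231*(2336 + 2317) = 2231*4653 = 10380843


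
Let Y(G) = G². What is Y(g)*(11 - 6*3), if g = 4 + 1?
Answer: -175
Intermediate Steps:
g = 5
Y(g)*(11 - 6*3) = 5²*(11 - 6*3) = 25*(11 - 18) = 25*(-7) = -175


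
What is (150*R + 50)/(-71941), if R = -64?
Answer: 9550/71941 ≈ 0.13275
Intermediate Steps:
(150*R + 50)/(-71941) = (150*(-64) + 50)/(-71941) = (-9600 + 50)*(-1/71941) = -9550*(-1/71941) = 9550/71941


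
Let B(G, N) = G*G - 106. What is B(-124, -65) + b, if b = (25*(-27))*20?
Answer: 1770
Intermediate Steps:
B(G, N) = -106 + G**2 (B(G, N) = G**2 - 106 = -106 + G**2)
b = -13500 (b = -675*20 = -13500)
B(-124, -65) + b = (-106 + (-124)**2) - 13500 = (-106 + 15376) - 13500 = 15270 - 13500 = 1770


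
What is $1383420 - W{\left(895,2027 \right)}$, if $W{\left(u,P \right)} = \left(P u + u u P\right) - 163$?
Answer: $-1624108257$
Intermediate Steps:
$W{\left(u,P \right)} = -163 + P u + P u^{2}$ ($W{\left(u,P \right)} = \left(P u + u^{2} P\right) - 163 = \left(P u + P u^{2}\right) - 163 = -163 + P u + P u^{2}$)
$1383420 - W{\left(895,2027 \right)} = 1383420 - \left(-163 + 2027 \cdot 895 + 2027 \cdot 895^{2}\right) = 1383420 - \left(-163 + 1814165 + 2027 \cdot 801025\right) = 1383420 - \left(-163 + 1814165 + 1623677675\right) = 1383420 - 1625491677 = -1624108257$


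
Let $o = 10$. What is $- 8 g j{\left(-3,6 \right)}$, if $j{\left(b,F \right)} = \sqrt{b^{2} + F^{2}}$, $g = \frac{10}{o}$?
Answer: $- 24 \sqrt{5} \approx -53.666$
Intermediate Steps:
$g = 1$ ($g = \frac{10}{10} = 10 \cdot \frac{1}{10} = 1$)
$j{\left(b,F \right)} = \sqrt{F^{2} + b^{2}}$
$- 8 g j{\left(-3,6 \right)} = \left(-8\right) 1 \sqrt{6^{2} + \left(-3\right)^{2}} = - 8 \sqrt{36 + 9} = - 8 \sqrt{45} = - 8 \cdot 3 \sqrt{5} = - 24 \sqrt{5}$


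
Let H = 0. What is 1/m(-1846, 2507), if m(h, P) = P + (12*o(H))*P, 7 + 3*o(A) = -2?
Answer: -1/87745 ≈ -1.1397e-5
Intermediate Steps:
o(A) = -3 (o(A) = -7/3 + (⅓)*(-2) = -7/3 - ⅔ = -3)
m(h, P) = -35*P (m(h, P) = P + (12*(-3))*P = P - 36*P = -35*P)
1/m(-1846, 2507) = 1/(-35*2507) = 1/(-87745) = -1/87745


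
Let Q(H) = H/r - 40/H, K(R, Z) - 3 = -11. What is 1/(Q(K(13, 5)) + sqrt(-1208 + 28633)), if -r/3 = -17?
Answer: -12597/71271416 + 13005*sqrt(1097)/71271416 ≈ 0.0058669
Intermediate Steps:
K(R, Z) = -8 (K(R, Z) = 3 - 11 = -8)
r = 51 (r = -3*(-17) = 51)
Q(H) = -40/H + H/51 (Q(H) = H/51 - 40/H = -40/H + H/51)
1/(Q(K(13, 5)) + sqrt(-1208 + 28633)) = 1/((-40/(-8) + (1/51)*(-8)) + sqrt(-1208 + 28633)) = 1/((-40*(-1/8) - 8/51) + sqrt(27425)) = 1/((5 - 8/51) + 5*sqrt(1097)) = 1/(247/51 + 5*sqrt(1097))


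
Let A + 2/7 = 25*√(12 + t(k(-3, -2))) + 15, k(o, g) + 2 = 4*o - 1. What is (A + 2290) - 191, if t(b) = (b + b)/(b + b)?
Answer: 14796/7 + 25*√13 ≈ 2203.9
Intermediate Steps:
k(o, g) = -3 + 4*o (k(o, g) = -2 + (4*o - 1) = -2 + (-1 + 4*o) = -3 + 4*o)
t(b) = 1 (t(b) = (2*b)/((2*b)) = (2*b)*(1/(2*b)) = 1)
A = 103/7 + 25*√13 (A = -2/7 + (25*√(12 + 1) + 15) = -2/7 + (25*√13 + 15) = -2/7 + (15 + 25*√13) = 103/7 + 25*√13 ≈ 104.85)
(A + 2290) - 191 = ((103/7 + 25*√13) + 2290) - 191 = (16133/7 + 25*√13) - 191 = 14796/7 + 25*√13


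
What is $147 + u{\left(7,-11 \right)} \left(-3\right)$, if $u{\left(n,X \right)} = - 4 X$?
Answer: $15$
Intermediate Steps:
$147 + u{\left(7,-11 \right)} \left(-3\right) = 147 + \left(-4\right) \left(-11\right) \left(-3\right) = 147 + 44 \left(-3\right) = 147 - 132 = 15$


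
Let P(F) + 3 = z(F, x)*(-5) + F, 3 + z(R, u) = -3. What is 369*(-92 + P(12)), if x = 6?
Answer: -19557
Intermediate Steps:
z(R, u) = -6 (z(R, u) = -3 - 3 = -6)
P(F) = 27 + F (P(F) = -3 + (-6*(-5) + F) = -3 + (30 + F) = 27 + F)
369*(-92 + P(12)) = 369*(-92 + (27 + 12)) = 369*(-92 + 39) = 369*(-53) = -19557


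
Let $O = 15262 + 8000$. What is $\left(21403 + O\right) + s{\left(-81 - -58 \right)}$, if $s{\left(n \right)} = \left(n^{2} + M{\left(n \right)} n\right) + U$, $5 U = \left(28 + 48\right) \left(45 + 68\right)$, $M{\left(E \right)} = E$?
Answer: $\frac{237203}{5} \approx 47441.0$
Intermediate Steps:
$U = \frac{8588}{5}$ ($U = \frac{\left(28 + 48\right) \left(45 + 68\right)}{5} = \frac{76 \cdot 113}{5} = \frac{1}{5} \cdot 8588 = \frac{8588}{5} \approx 1717.6$)
$O = 23262$
$s{\left(n \right)} = \frac{8588}{5} + 2 n^{2}$ ($s{\left(n \right)} = \left(n^{2} + n n\right) + \frac{8588}{5} = \left(n^{2} + n^{2}\right) + \frac{8588}{5} = 2 n^{2} + \frac{8588}{5} = \frac{8588}{5} + 2 n^{2}$)
$\left(21403 + O\right) + s{\left(-81 - -58 \right)} = \left(21403 + 23262\right) + \left(\frac{8588}{5} + 2 \left(-81 - -58\right)^{2}\right) = 44665 + \left(\frac{8588}{5} + 2 \left(-81 + 58\right)^{2}\right) = 44665 + \left(\frac{8588}{5} + 2 \left(-23\right)^{2}\right) = 44665 + \left(\frac{8588}{5} + 2 \cdot 529\right) = 44665 + \left(\frac{8588}{5} + 1058\right) = 44665 + \frac{13878}{5} = \frac{237203}{5}$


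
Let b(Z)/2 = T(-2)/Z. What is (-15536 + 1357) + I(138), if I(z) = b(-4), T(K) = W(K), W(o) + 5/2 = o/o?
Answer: -56713/4 ≈ -14178.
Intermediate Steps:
W(o) = -3/2 (W(o) = -5/2 + o/o = -5/2 + 1 = -3/2)
T(K) = -3/2
b(Z) = -3/Z (b(Z) = 2*(-3/(2*Z)) = -3/Z)
I(z) = 3/4 (I(z) = -3/(-4) = -3*(-1/4) = 3/4)
(-15536 + 1357) + I(138) = (-15536 + 1357) + 3/4 = -14179 + 3/4 = -56713/4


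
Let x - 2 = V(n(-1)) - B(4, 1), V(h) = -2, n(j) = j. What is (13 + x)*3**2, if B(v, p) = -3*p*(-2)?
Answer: 63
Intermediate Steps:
B(v, p) = 6*p
x = -6 (x = 2 + (-2 - 6) = 2 - 8 = -6)
(13 + x)*3**2 = (13 - 6)*3**2 = 7*9 = 63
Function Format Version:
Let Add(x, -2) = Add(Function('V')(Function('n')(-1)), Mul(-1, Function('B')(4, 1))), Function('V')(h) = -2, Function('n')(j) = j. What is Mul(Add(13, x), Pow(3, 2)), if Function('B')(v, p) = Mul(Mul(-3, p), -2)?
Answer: 63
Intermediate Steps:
Function('B')(v, p) = Mul(6, p)
x = -6 (x = Add(2, Add(-2, Mul(-1, Mul(6, 1)))) = Add(2, Add(-2, Mul(-1, 6))) = Add(2, Add(-2, -6)) = Add(2, -8) = -6)
Mul(Add(13, x), Pow(3, 2)) = Mul(Add(13, -6), Pow(3, 2)) = Mul(7, 9) = 63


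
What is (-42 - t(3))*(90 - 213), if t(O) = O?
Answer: 5535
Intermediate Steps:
(-42 - t(3))*(90 - 213) = (-42 - 1*3)*(90 - 213) = (-42 - 3)*(-123) = -45*(-123) = 5535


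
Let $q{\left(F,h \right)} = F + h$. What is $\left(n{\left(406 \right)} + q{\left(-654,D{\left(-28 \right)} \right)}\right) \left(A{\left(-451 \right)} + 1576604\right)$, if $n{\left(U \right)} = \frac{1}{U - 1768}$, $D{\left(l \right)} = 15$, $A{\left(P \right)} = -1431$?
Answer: $- \frac{1370902990187}{1362} \approx -1.0065 \cdot 10^{9}$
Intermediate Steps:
$n{\left(U \right)} = \frac{1}{-1768 + U}$
$\left(n{\left(406 \right)} + q{\left(-654,D{\left(-28 \right)} \right)}\right) \left(A{\left(-451 \right)} + 1576604\right) = \left(\frac{1}{-1768 + 406} + \left(-654 + 15\right)\right) \left(-1431 + 1576604\right) = \left(\frac{1}{-1362} - 639\right) 1575173 = \left(- \frac{1}{1362} - 639\right) 1575173 = \left(- \frac{870319}{1362}\right) 1575173 = - \frac{1370902990187}{1362}$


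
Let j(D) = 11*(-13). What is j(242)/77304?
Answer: -143/77304 ≈ -0.0018498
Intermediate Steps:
j(D) = -143
j(242)/77304 = -143/77304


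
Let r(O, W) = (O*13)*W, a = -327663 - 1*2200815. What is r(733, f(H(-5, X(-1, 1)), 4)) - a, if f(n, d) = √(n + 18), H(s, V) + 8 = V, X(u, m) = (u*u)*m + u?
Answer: 2528478 + 9529*√10 ≈ 2.5586e+6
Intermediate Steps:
a = -2528478 (a = -327663 - 2200815 = -2528478)
X(u, m) = u + m*u² (X(u, m) = u²*m + u = m*u² + u = u + m*u²)
H(s, V) = -8 + V
f(n, d) = √(18 + n)
r(O, W) = 13*O*W (r(O, W) = (13*O)*W = 13*O*W)
r(733, f(H(-5, X(-1, 1)), 4)) - a = 13*733*√(18 + (-8 - (1 + 1*(-1)))) - 1*(-2528478) = 13*733*√(18 + (-8 - (1 - 1))) + 2528478 = 13*733*√(18 + (-8 - 1*0)) + 2528478 = 13*733*√(18 + (-8 + 0)) + 2528478 = 13*733*√(18 - 8) + 2528478 = 13*733*√10 + 2528478 = 9529*√10 + 2528478 = 2528478 + 9529*√10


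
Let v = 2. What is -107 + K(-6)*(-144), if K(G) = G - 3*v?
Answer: 1621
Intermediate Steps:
K(G) = -6 + G (K(G) = G - 3*2 = G - 1*6 = G - 6 = -6 + G)
-107 + K(-6)*(-144) = -107 + (-6 - 6)*(-144) = -107 - 12*(-144) = -107 + 1728 = 1621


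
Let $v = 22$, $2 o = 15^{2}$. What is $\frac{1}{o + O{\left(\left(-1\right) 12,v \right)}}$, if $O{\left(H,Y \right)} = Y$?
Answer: $\frac{2}{269} \approx 0.0074349$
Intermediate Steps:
$o = \frac{225}{2}$ ($o = \frac{15^{2}}{2} = \frac{1}{2} \cdot 225 = \frac{225}{2} \approx 112.5$)
$\frac{1}{o + O{\left(\left(-1\right) 12,v \right)}} = \frac{1}{\frac{225}{2} + 22} = \frac{1}{\frac{269}{2}} = \frac{2}{269}$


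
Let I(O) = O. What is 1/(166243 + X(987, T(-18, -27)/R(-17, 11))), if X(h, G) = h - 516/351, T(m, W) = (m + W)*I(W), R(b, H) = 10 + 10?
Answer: 117/19565738 ≈ 5.9798e-6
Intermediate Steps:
R(b, H) = 20
T(m, W) = W*(W + m) (T(m, W) = (m + W)*W = (W + m)*W = W*(W + m))
X(h, G) = -172/117 + h (X(h, G) = h - 516*1/351 = h - 172/117 = -172/117 + h)
1/(166243 + X(987, T(-18, -27)/R(-17, 11))) = 1/(166243 + (-172/117 + 987)) = 1/(166243 + 115307/117) = 1/(19565738/117) = 117/19565738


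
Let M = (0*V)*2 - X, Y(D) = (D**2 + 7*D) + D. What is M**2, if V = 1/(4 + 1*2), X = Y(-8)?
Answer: 0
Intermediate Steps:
Y(D) = D**2 + 8*D
X = 0 (X = -8*(8 - 8) = -8*0 = 0)
V = 1/6 (V = 1/(4 + 2) = 1/6 ≈ 0.16667)
M = 0 (M = (0*(1/6))*2 - 1*0 = 0*2 + 0 = 0 + 0 = 0)
M**2 = 0**2 = 0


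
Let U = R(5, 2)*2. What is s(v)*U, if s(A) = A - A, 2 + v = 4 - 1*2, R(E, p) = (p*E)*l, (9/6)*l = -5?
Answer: 0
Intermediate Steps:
l = -10/3 (l = (⅔)*(-5) = -10/3 ≈ -3.3333)
R(E, p) = -10*E*p/3 (R(E, p) = (p*E)*(-10/3) = (E*p)*(-10/3) = -10*E*p/3)
v = 0 (v = -2 + (4 - 1*2) = -2 + (4 - 2) = -2 + 2 = 0)
s(A) = 0
U = -200/3 (U = -10/3*5*2*2 = -100/3*2 = -200/3 ≈ -66.667)
s(v)*U = 0*(-200/3) = 0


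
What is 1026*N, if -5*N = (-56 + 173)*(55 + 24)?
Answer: -9483318/5 ≈ -1.8967e+6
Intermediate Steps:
N = -9243/5 (N = -(-56 + 173)*(55 + 24)/5 = -117*79/5 = -1/5*9243 = -9243/5 ≈ -1848.6)
1026*N = 1026*(-9243/5) = -9483318/5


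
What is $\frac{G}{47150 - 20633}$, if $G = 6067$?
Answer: $\frac{6067}{26517} \approx 0.2288$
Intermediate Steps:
$\frac{G}{47150 - 20633} = \frac{6067}{47150 - 20633} = \frac{6067}{26517}$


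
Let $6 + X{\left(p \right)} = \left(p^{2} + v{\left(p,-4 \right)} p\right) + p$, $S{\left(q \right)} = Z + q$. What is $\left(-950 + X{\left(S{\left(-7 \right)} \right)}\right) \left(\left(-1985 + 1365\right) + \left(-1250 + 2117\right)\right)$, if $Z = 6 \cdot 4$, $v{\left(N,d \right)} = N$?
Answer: $-89167$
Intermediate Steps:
$Z = 24$
$S{\left(q \right)} = 24 + q$
$X{\left(p \right)} = -6 + p + 2 p^{2}$ ($X{\left(p \right)} = -6 + \left(\left(p^{2} + p p\right) + p\right) = -6 + \left(\left(p^{2} + p^{2}\right) + p\right) = -6 + \left(2 p^{2} + p\right) = -6 + \left(p + 2 p^{2}\right) = -6 + p + 2 p^{2}$)
$\left(-950 + X{\left(S{\left(-7 \right)} \right)}\right) \left(\left(-1985 + 1365\right) + \left(-1250 + 2117\right)\right) = \left(-950 + \left(-6 + \left(24 - 7\right) + 2 \left(24 - 7\right)^{2}\right)\right) \left(\left(-1985 + 1365\right) + \left(-1250 + 2117\right)\right) = \left(-950 + \left(-6 + 17 + 2 \cdot 17^{2}\right)\right) \left(-620 + 867\right) = \left(-950 + \left(-6 + 17 + 2 \cdot 289\right)\right) 247 = \left(-950 + \left(-6 + 17 + 578\right)\right) 247 = \left(-950 + 589\right) 247 = \left(-361\right) 247 = -89167$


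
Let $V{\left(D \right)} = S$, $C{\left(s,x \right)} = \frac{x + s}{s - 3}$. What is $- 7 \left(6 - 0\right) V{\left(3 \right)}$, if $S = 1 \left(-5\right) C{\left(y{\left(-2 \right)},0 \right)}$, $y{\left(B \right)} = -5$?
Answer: $\frac{525}{4} \approx 131.25$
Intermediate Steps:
$C{\left(s,x \right)} = \frac{s + x}{-3 + s}$
$S = - \frac{25}{8}$ ($S = 1 \left(-5\right) \frac{-5 + 0}{-3 - 5} = - 5 \frac{1}{-8} \left(-5\right) = - 5 \left(\left(- \frac{1}{8}\right) \left(-5\right)\right) = \left(-5\right) \frac{5}{8} = - \frac{25}{8} \approx -3.125$)
$V{\left(D \right)} = - \frac{25}{8}$
$- 7 \left(6 - 0\right) V{\left(3 \right)} = - 7 \left(6 - 0\right) \left(- \frac{25}{8}\right) = - 7 \left(6 + 0\right) \left(- \frac{25}{8}\right) = \left(-7\right) 6 \left(- \frac{25}{8}\right) = \left(-42\right) \left(- \frac{25}{8}\right) = \frac{525}{4}$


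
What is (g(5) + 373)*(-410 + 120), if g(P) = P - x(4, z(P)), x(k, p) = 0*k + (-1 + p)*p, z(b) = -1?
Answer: -109040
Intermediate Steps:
x(k, p) = p*(-1 + p) (x(k, p) = 0 + p*(-1 + p) = p*(-1 + p))
g(P) = -2 + P (g(P) = P - (-1)*(-1 - 1) = P - (-1)*(-2) = P - 1*2 = P - 2 = -2 + P)
(g(5) + 373)*(-410 + 120) = ((-2 + 5) + 373)*(-410 + 120) = (3 + 373)*(-290) = 376*(-290) = -109040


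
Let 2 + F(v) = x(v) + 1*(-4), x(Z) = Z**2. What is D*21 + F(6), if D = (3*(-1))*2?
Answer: -96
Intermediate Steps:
D = -6 (D = -3*2 = -6)
F(v) = -6 + v**2 (F(v) = -2 + (v**2 + 1*(-4)) = -2 + (v**2 - 4) = -2 + (-4 + v**2) = -6 + v**2)
D*21 + F(6) = -6*21 + (-6 + 6**2) = -126 + (-6 + 36) = -126 + 30 = -96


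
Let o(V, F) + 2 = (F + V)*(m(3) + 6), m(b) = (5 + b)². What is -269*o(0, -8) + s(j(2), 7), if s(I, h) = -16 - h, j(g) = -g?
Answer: 151155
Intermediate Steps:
o(V, F) = -2 + 70*F + 70*V (o(V, F) = -2 + (F + V)*((5 + 3)² + 6) = -2 + (F + V)*(8² + 6) = -2 + (F + V)*(64 + 6) = -2 + (F + V)*70 = -2 + (70*F + 70*V) = -2 + 70*F + 70*V)
-269*o(0, -8) + s(j(2), 7) = -269*(-2 + 70*(-8) + 70*0) + (-16 - 1*7) = -269*(-2 - 560 + 0) + (-16 - 7) = -269*(-562) - 23 = 151178 - 23 = 151155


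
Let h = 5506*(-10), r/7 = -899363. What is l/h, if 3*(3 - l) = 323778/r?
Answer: -2713507/49518926780 ≈ -5.4797e-5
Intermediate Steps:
r = -6295541 (r = 7*(-899363) = -6295541)
l = 2713507/899363 (l = 3 - 107926/(-6295541) = 3 - 107926*(-1)/6295541 = 3 - ⅓*(-46254/899363) = 3 + 15418/899363 = 2713507/899363 ≈ 3.0171)
h = -55060
l/h = (2713507/899363)/(-55060) = (2713507/899363)*(-1/55060) = -2713507/49518926780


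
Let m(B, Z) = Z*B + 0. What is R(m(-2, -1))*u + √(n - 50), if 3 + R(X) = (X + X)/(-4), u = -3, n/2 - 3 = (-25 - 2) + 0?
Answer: 12 + 7*I*√2 ≈ 12.0 + 9.8995*I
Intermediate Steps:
m(B, Z) = B*Z (m(B, Z) = B*Z + 0 = B*Z)
n = -48 (n = 6 + 2*((-25 - 2) + 0) = 6 + 2*(-27 + 0) = 6 + 2*(-27) = 6 - 54 = -48)
R(X) = -3 - X/2 (R(X) = -3 + (X + X)/(-4) = -3 + (2*X)*(-¼) = -3 - X/2)
R(m(-2, -1))*u + √(n - 50) = (-3 - (-1)*(-1))*(-3) + √(-48 - 50) = (-3 - ½*2)*(-3) + √(-98) = (-3 - 1)*(-3) + 7*I*√2 = -4*(-3) + 7*I*√2 = 12 + 7*I*√2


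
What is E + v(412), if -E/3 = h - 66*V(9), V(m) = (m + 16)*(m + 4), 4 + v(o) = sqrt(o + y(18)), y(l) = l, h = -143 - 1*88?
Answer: 65039 + sqrt(430) ≈ 65060.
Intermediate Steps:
h = -231 (h = -143 - 88 = -231)
v(o) = -4 + sqrt(18 + o) (v(o) = -4 + sqrt(o + 18) = -4 + sqrt(18 + o))
V(m) = (4 + m)*(16 + m) (V(m) = (16 + m)*(4 + m) = (4 + m)*(16 + m))
E = 65043 (E = -3*(-231 - 66*(64 + 9**2 + 20*9)) = -3*(-231 - 66*(64 + 81 + 180)) = -3*(-231 - 66*325) = -3*(-231 - 21450) = -3*(-21681) = 65043)
E + v(412) = 65043 + (-4 + sqrt(18 + 412)) = 65043 + (-4 + sqrt(430)) = 65039 + sqrt(430)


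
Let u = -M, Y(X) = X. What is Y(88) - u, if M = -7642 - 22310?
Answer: -29864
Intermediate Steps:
M = -29952
u = 29952 (u = -1*(-29952) = 29952)
Y(88) - u = 88 - 1*29952 = 88 - 29952 = -29864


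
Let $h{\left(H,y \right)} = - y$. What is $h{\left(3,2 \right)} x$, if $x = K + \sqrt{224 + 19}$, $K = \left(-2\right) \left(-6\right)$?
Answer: $-24 - 18 \sqrt{3} \approx -55.177$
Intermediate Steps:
$K = 12$
$x = 12 + 9 \sqrt{3}$ ($x = 12 + \sqrt{224 + 19} = 12 + \sqrt{243} = 12 + 9 \sqrt{3} \approx 27.588$)
$h{\left(3,2 \right)} x = \left(-1\right) 2 \left(12 + 9 \sqrt{3}\right) = - 2 \left(12 + 9 \sqrt{3}\right) = -24 - 18 \sqrt{3}$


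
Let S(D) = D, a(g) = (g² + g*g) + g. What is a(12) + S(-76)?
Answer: 224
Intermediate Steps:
a(g) = g + 2*g² (a(g) = (g² + g²) + g = 2*g² + g = g + 2*g²)
a(12) + S(-76) = 12*(1 + 2*12) - 76 = 12*(1 + 24) - 76 = 12*25 - 76 = 300 - 76 = 224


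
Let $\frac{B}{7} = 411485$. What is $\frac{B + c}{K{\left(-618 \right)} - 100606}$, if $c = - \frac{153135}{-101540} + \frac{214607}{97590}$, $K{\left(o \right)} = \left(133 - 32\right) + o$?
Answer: $- \frac{2854270207263643}{100205699109780} \approx -28.484$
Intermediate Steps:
$B = 2880395$ ($B = 7 \cdot 411485 = 2880395$)
$K{\left(o \right)} = 101 + o$
$c = \frac{3673563943}{990928860}$ ($c = \left(-153135\right) \left(- \frac{1}{101540}\right) + 214607 \cdot \frac{1}{97590} = \frac{30627}{20308} + \frac{214607}{97590} = \frac{3673563943}{990928860} \approx 3.7072$)
$\frac{B + c}{K{\left(-618 \right)} - 100606} = \frac{2880395 + \frac{3673563943}{990928860}}{\left(101 - 618\right) - 100606} = \frac{2854270207263643}{990928860 \left(-517 - 100606\right)} = \frac{2854270207263643}{990928860 \left(-101123\right)} = \frac{2854270207263643}{990928860} \left(- \frac{1}{101123}\right) = - \frac{2854270207263643}{100205699109780}$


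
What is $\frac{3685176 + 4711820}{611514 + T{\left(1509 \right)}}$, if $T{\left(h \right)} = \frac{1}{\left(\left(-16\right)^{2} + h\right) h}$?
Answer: $\frac{22364433191460}{1628697214891} \approx 13.731$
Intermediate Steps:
$T{\left(h \right)} = \frac{1}{h \left(256 + h\right)}$ ($T{\left(h \right)} = \frac{1}{\left(256 + h\right) h} = \frac{1}{h \left(256 + h\right)}$)
$\frac{3685176 + 4711820}{611514 + T{\left(1509 \right)}} = \frac{3685176 + 4711820}{611514 + \frac{1}{1509 \left(256 + 1509\right)}} = \frac{8396996}{611514 + \frac{1}{1509 \cdot 1765}} = \frac{8396996}{611514 + \frac{1}{1509} \cdot \frac{1}{1765}} = \frac{8396996}{611514 + \frac{1}{2663385}} = \frac{8396996}{\frac{1628697214891}{2663385}} = 8396996 \cdot \frac{2663385}{1628697214891} = \frac{22364433191460}{1628697214891}$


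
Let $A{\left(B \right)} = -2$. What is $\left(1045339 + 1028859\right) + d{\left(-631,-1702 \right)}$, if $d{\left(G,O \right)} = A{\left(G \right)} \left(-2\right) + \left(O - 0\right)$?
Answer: $2072500$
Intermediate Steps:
$d{\left(G,O \right)} = 4 + O$ ($d{\left(G,O \right)} = \left(-2\right) \left(-2\right) + \left(O - 0\right) = 4 + \left(O + 0\right) = 4 + O$)
$\left(1045339 + 1028859\right) + d{\left(-631,-1702 \right)} = \left(1045339 + 1028859\right) + \left(4 - 1702\right) = 2074198 - 1698 = 2072500$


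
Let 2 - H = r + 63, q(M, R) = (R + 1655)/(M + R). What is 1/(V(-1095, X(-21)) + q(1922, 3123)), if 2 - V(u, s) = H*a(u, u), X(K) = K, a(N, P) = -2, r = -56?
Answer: -5045/35582 ≈ -0.14179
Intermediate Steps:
q(M, R) = (1655 + R)/(M + R)
H = -5 (H = 2 - (-56 + 63) = 2 - 1*7 = 2 - 7 = -5)
V(u, s) = -8 (V(u, s) = 2 - (-5)*(-2) = 2 - 1*10 = 2 - 10 = -8)
1/(V(-1095, X(-21)) + q(1922, 3123)) = 1/(-8 + (1655 + 3123)/(1922 + 3123)) = 1/(-8 + 4778/5045) = 1/(-35582/5045) = -5045/35582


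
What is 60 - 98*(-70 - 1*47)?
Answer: 11526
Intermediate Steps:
60 - 98*(-70 - 1*47) = 60 - 98*(-70 - 47) = 60 - 98*(-117) = 60 + 11466 = 11526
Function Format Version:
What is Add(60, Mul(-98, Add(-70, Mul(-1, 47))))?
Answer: 11526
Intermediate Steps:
Add(60, Mul(-98, Add(-70, Mul(-1, 47)))) = Add(60, Mul(-98, Add(-70, -47))) = Add(60, Mul(-98, -117)) = Add(60, 11466) = 11526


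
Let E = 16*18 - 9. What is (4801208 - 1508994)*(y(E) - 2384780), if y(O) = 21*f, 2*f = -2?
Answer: -7851275239414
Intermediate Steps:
f = -1 (f = (1/2)*(-2) = -1)
E = 279 (E = 288 - 9 = 279)
y(O) = -21 (y(O) = 21*(-1) = -21)
(4801208 - 1508994)*(y(E) - 2384780) = (4801208 - 1508994)*(-21 - 2384780) = 3292214*(-2384801) = -7851275239414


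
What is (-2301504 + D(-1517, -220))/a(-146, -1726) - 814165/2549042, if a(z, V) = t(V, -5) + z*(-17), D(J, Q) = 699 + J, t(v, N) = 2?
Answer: -733842232673/791477541 ≈ -927.18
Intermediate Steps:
a(z, V) = 2 - 17*z (a(z, V) = 2 + z*(-17) = 2 - 17*z)
(-2301504 + D(-1517, -220))/a(-146, -1726) - 814165/2549042 = (-2301504 + (699 - 1517))/(2 - 17*(-146)) - 814165/2549042 = (-2301504 - 818)/(2 + 2482) - 814165*1/2549042 = -2302322/2484 - 814165/2549042 = -2302322*1/2484 - 814165/2549042 = -1151161/1242 - 814165/2549042 = -733842232673/791477541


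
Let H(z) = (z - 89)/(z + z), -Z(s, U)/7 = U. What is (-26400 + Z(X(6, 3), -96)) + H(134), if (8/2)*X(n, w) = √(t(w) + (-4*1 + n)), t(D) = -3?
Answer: -6895059/268 ≈ -25728.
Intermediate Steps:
X(n, w) = √(-7 + n)/4 (X(n, w) = √(-3 + (-4*1 + n))/4 = √(-3 + (-4 + n))/4 = √(-7 + n)/4)
Z(s, U) = -7*U
H(z) = (-89 + z)/(2*z) (H(z) = (-89 + z)/((2*z)) = (-89 + z)*(1/(2*z)) = (-89 + z)/(2*z))
(-26400 + Z(X(6, 3), -96)) + H(134) = (-26400 - 7*(-96)) + (½)*(-89 + 134)/134 = (-26400 + 672) + (½)*(1/134)*45 = -25728 + 45/268 = -6895059/268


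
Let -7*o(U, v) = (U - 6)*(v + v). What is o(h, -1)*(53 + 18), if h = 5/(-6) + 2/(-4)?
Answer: -3124/21 ≈ -148.76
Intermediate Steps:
h = -4/3 (h = 5*(-⅙) + 2*(-¼) = -⅚ - ½ = -4/3 ≈ -1.3333)
o(U, v) = -2*v*(-6 + U)/7 (o(U, v) = -(U - 6)*(v + v)/7 = -(-6 + U)*2*v/7 = -2*v*(-6 + U)/7)
o(h, -1)*(53 + 18) = ((2/7)*(-1)*(6 - 1*(-4/3)))*(53 + 18) = ((2/7)*(-1)*(6 + 4/3))*71 = ((2/7)*(-1)*(22/3))*71 = -44/21*71 = -3124/21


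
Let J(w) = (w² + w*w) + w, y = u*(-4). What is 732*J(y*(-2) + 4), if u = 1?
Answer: 219600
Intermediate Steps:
y = -4 (y = 1*(-4) = -4)
J(w) = w + 2*w² (J(w) = (w² + w²) + w = 2*w² + w = w + 2*w²)
732*J(y*(-2) + 4) = 732*((-4*(-2) + 4)*(1 + 2*(-4*(-2) + 4))) = 732*((8 + 4)*(1 + 2*(8 + 4))) = 732*(12*(1 + 2*12)) = 732*(12*(1 + 24)) = 732*(12*25) = 732*300 = 219600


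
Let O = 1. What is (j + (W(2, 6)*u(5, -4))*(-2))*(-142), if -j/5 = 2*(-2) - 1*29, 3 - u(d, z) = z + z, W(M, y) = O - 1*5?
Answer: -35926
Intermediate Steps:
W(M, y) = -4 (W(M, y) = 1 - 1*5 = 1 - 5 = -4)
u(d, z) = 3 - 2*z (u(d, z) = 3 - (z + z) = 3 - 2*z)
j = 165 (j = -5*(2*(-2) - 1*29) = -5*(-4 - 29) = -5*(-33) = 165)
(j + (W(2, 6)*u(5, -4))*(-2))*(-142) = (165 - 4*(3 - 2*(-4))*(-2))*(-142) = (165 - 4*(3 + 8)*(-2))*(-142) = (165 - 4*11*(-2))*(-142) = (165 - 44*(-2))*(-142) = (165 + 88)*(-142) = 253*(-142) = -35926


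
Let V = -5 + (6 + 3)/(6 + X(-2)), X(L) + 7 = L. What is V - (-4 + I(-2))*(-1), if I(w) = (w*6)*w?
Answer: 12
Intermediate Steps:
X(L) = -7 + L
I(w) = 6*w**2 (I(w) = (6*w)*w = 6*w**2)
V = -8 (V = -5 + (6 + 3)/(6 + (-7 - 2)) = -5 + 9/(6 - 9) = -5 + 9/(-3) = -5 + 9*(-1/3) = -5 - 3 = -8)
V - (-4 + I(-2))*(-1) = -8 - (-4 + 6*(-2)**2)*(-1) = -8 - (-4 + 6*4)*(-1) = -8 - (-4 + 24)*(-1) = -8 - 20*(-1) = -8 - 1*(-20) = -8 + 20 = 12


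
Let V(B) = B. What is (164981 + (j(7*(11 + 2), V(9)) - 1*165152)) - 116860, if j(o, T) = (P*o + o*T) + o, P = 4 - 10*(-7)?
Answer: -109387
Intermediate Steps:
P = 74 (P = 4 + 70 = 74)
j(o, T) = 75*o + T*o (j(o, T) = (74*o + o*T) + o = (74*o + T*o) + o = 75*o + T*o)
(164981 + (j(7*(11 + 2), V(9)) - 1*165152)) - 116860 = (164981 + ((7*(11 + 2))*(75 + 9) - 1*165152)) - 116860 = (164981 + ((7*13)*84 - 165152)) - 116860 = (164981 + (91*84 - 165152)) - 116860 = (164981 + (7644 - 165152)) - 116860 = (164981 - 157508) - 116860 = 7473 - 116860 = -109387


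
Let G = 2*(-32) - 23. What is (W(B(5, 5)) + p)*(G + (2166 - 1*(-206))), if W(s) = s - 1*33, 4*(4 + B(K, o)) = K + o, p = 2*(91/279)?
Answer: -43156795/558 ≈ -77342.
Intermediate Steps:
p = 182/279 (p = 2*(91*(1/279)) = 2*(91/279) = 182/279 ≈ 0.65233)
B(K, o) = -4 + K/4 + o/4 (B(K, o) = -4 + (K + o)/4 = -4 + (K/4 + o/4) = -4 + K/4 + o/4)
W(s) = -33 + s (W(s) = s - 33 = -33 + s)
G = -87 (G = -64 - 23 = -87)
(W(B(5, 5)) + p)*(G + (2166 - 1*(-206))) = ((-33 + (-4 + (¼)*5 + (¼)*5)) + 182/279)*(-87 + (2166 - 1*(-206))) = ((-33 + (-4 + 5/4 + 5/4)) + 182/279)*(-87 + (2166 + 206)) = ((-33 - 3/2) + 182/279)*(-87 + 2372) = (-69/2 + 182/279)*2285 = -18887/558*2285 = -43156795/558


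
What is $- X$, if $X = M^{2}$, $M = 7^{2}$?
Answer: $-2401$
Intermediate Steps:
$M = 49$
$X = 2401$ ($X = 49^{2} = 2401$)
$- X = \left(-1\right) 2401 = -2401$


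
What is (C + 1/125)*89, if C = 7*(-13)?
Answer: -1012286/125 ≈ -8098.3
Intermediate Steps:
C = -91
(C + 1/125)*89 = (-91 + 1/125)*89 = -11374/125*89 = -1012286/125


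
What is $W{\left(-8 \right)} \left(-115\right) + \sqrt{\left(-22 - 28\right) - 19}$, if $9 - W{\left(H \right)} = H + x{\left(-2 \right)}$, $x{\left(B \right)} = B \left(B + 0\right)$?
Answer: $-1495 + i \sqrt{69} \approx -1495.0 + 8.3066 i$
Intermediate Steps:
$x{\left(B \right)} = B^{2}$ ($x{\left(B \right)} = B B = B^{2}$)
$W{\left(H \right)} = 5 - H$ ($W{\left(H \right)} = 9 - \left(H + \left(-2\right)^{2}\right) = 9 - \left(H + 4\right) = 9 - \left(4 + H\right) = 5 - H$)
$W{\left(-8 \right)} \left(-115\right) + \sqrt{\left(-22 - 28\right) - 19} = \left(5 - -8\right) \left(-115\right) + \sqrt{\left(-22 - 28\right) - 19} = \left(5 + 8\right) \left(-115\right) + \sqrt{-50 - 19} = 13 \left(-115\right) + \sqrt{-69} = -1495 + i \sqrt{69}$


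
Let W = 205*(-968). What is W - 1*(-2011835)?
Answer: 1813395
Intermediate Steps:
W = -198440
W - 1*(-2011835) = -198440 - 1*(-2011835) = -198440 + 2011835 = 1813395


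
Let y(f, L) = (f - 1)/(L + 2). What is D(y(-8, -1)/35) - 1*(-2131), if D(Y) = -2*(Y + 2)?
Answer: 74463/35 ≈ 2127.5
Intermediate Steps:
y(f, L) = (-1 + f)/(2 + L)
D(Y) = -4 - 2*Y (D(Y) = -2*(2 + Y) = -4 - 2*Y)
D(y(-8, -1)/35) - 1*(-2131) = (-4 - 2*(-1 - 8)/(2 - 1)/35) - 1*(-2131) = (-4 - 2*-9/1/35) + 2131 = (-4 - 2*1*(-9)/35) + 2131 = (-4 - (-18)/35) + 2131 = (-4 - 2*(-9/35)) + 2131 = (-4 + 18/35) + 2131 = -122/35 + 2131 = 74463/35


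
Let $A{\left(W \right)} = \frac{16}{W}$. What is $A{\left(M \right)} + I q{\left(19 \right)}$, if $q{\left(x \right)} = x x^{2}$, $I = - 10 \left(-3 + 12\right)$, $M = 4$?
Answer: $-617306$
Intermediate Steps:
$I = -90$ ($I = \left(-10\right) 9 = -90$)
$q{\left(x \right)} = x^{3}$
$A{\left(M \right)} + I q{\left(19 \right)} = \frac{16}{4} - 90 \cdot 19^{3} = 16 \cdot \frac{1}{4} - 617310 = 4 - 617310 = -617306$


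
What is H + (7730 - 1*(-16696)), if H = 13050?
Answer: 37476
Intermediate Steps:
H + (7730 - 1*(-16696)) = 13050 + (7730 - 1*(-16696)) = 13050 + (7730 + 16696) = 13050 + 24426 = 37476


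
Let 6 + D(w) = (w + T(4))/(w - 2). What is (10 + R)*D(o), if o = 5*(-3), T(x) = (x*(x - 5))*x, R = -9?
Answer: -71/17 ≈ -4.1765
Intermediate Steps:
T(x) = x²*(-5 + x) (T(x) = (x*(-5 + x))*x = x²*(-5 + x))
o = -15
D(w) = -6 + (-16 + w)/(-2 + w) (D(w) = -6 + (w + 4²*(-5 + 4))/(w - 2) = -6 + (w + 16*(-1))/(-2 + w) = -6 + (w - 16)/(-2 + w) = -6 + (-16 + w)/(-2 + w))
(10 + R)*D(o) = (10 - 9)*((-4 - 5*(-15))/(-2 - 15)) = 1*((-4 + 75)/(-17)) = 1*(-1/17*71) = 1*(-71/17) = -71/17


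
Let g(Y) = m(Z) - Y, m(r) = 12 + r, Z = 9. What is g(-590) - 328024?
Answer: -327413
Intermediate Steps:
g(Y) = 21 - Y (g(Y) = (12 + 9) - Y = 21 - Y)
g(-590) - 328024 = (21 - 1*(-590)) - 328024 = (21 + 590) - 328024 = 611 - 328024 = -327413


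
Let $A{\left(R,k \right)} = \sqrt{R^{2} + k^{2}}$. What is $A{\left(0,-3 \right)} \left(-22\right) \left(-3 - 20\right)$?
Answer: $1518$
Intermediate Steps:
$A{\left(0,-3 \right)} \left(-22\right) \left(-3 - 20\right) = \sqrt{0^{2} + \left(-3\right)^{2}} \left(-22\right) \left(-3 - 20\right) = \sqrt{0 + 9} \left(-22\right) \left(-23\right) = \sqrt{9} \left(-22\right) \left(-23\right) = 3 \left(-22\right) \left(-23\right) = \left(-66\right) \left(-23\right) = 1518$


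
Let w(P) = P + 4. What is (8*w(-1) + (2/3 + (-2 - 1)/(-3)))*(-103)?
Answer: -7931/3 ≈ -2643.7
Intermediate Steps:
w(P) = 4 + P
(8*w(-1) + (2/3 + (-2 - 1)/(-3)))*(-103) = (8*(4 - 1) + (2/3 + (-2 - 1)/(-3)))*(-103) = (8*3 + (2*(⅓) - 3*(-⅓)))*(-103) = (24 + (⅔ + 1))*(-103) = (24 + 5/3)*(-103) = (77/3)*(-103) = -7931/3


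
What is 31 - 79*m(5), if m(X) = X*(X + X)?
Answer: -3919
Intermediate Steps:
m(X) = 2*X² (m(X) = X*(2*X) = 2*X²)
31 - 79*m(5) = 31 - 158*5² = 31 - 158*25 = 31 - 79*50 = 31 - 3950 = -3919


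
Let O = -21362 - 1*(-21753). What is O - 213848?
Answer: -213457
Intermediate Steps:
O = 391 (O = -21362 + 21753 = 391)
O - 213848 = 391 - 213848 = -213457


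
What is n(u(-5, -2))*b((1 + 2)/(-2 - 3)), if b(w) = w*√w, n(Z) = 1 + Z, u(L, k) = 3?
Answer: -12*I*√15/25 ≈ -1.859*I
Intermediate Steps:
b(w) = w^(3/2)
n(u(-5, -2))*b((1 + 2)/(-2 - 3)) = (1 + 3)*((1 + 2)/(-2 - 3))^(3/2) = 4*(3/(-5))^(3/2) = 4*(3*(-⅕))^(3/2) = 4*(-⅗)^(3/2) = 4*(-3*I*√15/25) = -12*I*√15/25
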